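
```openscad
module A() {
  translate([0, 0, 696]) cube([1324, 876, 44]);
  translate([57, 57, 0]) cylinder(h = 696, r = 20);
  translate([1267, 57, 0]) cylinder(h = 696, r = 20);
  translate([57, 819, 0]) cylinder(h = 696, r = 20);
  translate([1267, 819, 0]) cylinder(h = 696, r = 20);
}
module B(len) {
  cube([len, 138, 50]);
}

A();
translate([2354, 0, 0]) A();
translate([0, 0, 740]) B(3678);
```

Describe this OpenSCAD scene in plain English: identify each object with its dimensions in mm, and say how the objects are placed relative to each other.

A is a rectangular dining table. The top is 1324×876×44 mm with its upper surface at z = 740 mm. It stands on four round legs of 40 mm diameter, each leg's bounding box inset 37 mm from the nearest pair of top edges, running from the floor to the underside of the top.

B is a rectangular beam 3678 mm long (x), 138 mm deep (y), 50 mm thick (z).

The beam spans the tops of two tables placed 1030 mm apart, resting at z = 740 mm.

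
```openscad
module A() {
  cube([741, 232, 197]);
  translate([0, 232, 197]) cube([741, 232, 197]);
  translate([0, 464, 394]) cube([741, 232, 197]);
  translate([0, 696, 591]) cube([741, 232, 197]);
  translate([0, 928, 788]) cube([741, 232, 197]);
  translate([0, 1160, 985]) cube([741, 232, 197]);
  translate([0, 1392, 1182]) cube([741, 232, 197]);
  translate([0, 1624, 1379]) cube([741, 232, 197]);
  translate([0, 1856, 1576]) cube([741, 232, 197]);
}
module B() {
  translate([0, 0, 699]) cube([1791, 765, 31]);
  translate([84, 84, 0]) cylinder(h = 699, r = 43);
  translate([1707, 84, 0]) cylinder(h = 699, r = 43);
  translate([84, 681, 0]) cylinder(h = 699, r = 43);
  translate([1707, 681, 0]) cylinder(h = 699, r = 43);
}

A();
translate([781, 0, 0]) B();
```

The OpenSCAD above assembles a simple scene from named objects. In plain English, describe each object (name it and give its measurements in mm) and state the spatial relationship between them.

A is a straight staircase of 9 solid steps. Each step is 741 mm wide (x), 232 mm deep (y, the going) and 197 mm tall (the rise). The first step rests on the floor; each subsequent step sits one going further in +y and one rise higher in +z, directly behind and above the previous step with no overlap.

B is a rectangular dining table. The top is 1791×765×31 mm with its upper surface at z = 730 mm. It stands on four round legs of 86 mm diameter, each leg's bounding box inset 41 mm from the nearest pair of top edges, running from the floor to the underside of the top.

The table is on the floor beside the staircase on its +x side.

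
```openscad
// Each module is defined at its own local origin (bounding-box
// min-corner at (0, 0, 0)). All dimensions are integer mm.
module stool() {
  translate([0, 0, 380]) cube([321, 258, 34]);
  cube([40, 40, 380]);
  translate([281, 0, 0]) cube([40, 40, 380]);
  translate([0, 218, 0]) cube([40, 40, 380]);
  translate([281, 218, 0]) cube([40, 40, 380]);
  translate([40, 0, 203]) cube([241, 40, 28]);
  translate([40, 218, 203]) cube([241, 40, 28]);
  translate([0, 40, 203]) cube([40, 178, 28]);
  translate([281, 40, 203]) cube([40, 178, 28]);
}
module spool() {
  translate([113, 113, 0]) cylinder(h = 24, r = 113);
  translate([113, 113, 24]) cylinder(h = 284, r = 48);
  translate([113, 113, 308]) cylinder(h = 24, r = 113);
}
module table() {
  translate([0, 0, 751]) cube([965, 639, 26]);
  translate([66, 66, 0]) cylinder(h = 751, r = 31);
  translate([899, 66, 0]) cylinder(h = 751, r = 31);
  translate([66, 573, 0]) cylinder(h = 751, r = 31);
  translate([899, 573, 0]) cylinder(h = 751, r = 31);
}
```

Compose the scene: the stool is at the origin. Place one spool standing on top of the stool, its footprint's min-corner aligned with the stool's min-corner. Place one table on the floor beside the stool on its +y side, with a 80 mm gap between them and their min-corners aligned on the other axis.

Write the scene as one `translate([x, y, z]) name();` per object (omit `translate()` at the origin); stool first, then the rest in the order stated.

stool();
translate([0, 0, 414]) spool();
translate([0, 338, 0]) table();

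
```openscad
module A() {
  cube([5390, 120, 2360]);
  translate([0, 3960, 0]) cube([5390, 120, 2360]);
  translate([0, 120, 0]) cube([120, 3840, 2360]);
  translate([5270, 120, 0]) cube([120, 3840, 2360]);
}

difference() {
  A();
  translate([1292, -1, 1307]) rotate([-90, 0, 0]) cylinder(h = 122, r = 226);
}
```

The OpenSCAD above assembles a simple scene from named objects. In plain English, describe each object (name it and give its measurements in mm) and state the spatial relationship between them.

A is the wall frame of a small rectangular building: four walls, each 2360 mm tall and 120 mm thick, enclosing a footprint 5390 mm (x) by 4080 mm (y) outside-to-outside, with no floor or roof. The front and back walls (the −y and +y sides) span the full width; the two side walls fit between them.

The house frame has a circular hole of radius 226 mm through its front wall, centred at (x = 1292, z = 1307).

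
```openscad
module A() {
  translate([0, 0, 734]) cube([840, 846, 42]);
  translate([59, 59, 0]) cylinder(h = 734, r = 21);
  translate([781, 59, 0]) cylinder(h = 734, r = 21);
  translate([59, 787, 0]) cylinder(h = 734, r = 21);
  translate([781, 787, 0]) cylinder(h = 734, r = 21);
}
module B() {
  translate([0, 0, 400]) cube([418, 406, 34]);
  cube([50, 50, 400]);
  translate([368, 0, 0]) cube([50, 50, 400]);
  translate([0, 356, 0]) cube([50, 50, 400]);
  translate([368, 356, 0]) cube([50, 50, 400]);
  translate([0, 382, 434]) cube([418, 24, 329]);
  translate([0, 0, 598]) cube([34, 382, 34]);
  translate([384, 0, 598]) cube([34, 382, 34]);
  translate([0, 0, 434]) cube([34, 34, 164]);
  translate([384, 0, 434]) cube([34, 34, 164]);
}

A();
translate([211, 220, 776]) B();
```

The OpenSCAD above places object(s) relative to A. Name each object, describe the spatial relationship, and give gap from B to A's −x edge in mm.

The chair's min-x is at 211; the table's min-x is 0; gap = 211 mm.

A is a table. B is a chair. The chair is on top of the table, centred. The gap from the chair to the table's −x edge is 211 mm.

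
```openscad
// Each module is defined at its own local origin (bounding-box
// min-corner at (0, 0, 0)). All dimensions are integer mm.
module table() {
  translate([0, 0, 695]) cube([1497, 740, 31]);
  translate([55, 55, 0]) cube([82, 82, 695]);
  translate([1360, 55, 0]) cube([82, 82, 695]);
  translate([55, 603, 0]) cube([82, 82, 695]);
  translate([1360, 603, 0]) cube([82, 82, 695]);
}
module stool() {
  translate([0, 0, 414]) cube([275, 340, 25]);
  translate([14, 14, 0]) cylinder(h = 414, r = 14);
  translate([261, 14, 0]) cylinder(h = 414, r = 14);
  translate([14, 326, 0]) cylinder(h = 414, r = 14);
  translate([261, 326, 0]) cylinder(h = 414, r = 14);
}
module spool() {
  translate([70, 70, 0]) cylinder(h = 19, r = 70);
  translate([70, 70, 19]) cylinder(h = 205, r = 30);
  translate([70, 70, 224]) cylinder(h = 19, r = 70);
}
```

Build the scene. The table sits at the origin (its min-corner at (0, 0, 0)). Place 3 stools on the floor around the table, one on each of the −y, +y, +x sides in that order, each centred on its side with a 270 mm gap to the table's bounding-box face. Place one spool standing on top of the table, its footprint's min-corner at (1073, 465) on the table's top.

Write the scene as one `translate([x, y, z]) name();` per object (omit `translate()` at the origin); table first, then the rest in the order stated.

table();
translate([611, -610, 0]) stool();
translate([611, 1010, 0]) stool();
translate([1767, 200, 0]) stool();
translate([1073, 465, 726]) spool();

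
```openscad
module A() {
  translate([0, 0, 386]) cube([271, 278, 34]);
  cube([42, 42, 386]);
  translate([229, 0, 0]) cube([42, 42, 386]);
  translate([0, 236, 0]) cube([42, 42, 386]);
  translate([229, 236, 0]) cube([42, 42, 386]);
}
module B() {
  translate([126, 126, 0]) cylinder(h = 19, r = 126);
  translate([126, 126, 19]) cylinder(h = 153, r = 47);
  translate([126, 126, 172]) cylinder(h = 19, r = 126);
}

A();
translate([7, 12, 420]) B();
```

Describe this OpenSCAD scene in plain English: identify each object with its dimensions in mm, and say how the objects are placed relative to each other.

A is a four-legged stool. The seat is a 271×278×34 mm slab whose top surface is at z = 420 mm; four square legs, each 42×42 mm in cross-section, run from the floor (z = 0) to the underside of the seat, each flush with a corner of the seat.

B is a spool: two coaxial disc flanges of radius 126 mm and thickness 19 mm, joined by a core cylinder of radius 47 mm and height 153 mm. The lower flange rests on z = 0 and the three cylinders share a vertical axis.

The spool is on top of the stool.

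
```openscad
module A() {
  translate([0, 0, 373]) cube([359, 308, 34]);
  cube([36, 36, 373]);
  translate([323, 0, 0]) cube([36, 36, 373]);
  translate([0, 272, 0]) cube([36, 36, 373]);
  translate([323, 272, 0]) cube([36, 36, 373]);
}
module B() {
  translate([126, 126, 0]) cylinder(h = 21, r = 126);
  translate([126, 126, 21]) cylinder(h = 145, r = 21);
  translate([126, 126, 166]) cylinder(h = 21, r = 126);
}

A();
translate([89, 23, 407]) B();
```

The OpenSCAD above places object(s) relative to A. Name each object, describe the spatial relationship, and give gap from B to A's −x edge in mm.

A is a stool. B is a spool. The spool is on top of the stool. The gap from the spool to the stool's −x edge is 89 mm.

The spool's min-x is at 89; the stool's min-x is 0; gap = 89 mm.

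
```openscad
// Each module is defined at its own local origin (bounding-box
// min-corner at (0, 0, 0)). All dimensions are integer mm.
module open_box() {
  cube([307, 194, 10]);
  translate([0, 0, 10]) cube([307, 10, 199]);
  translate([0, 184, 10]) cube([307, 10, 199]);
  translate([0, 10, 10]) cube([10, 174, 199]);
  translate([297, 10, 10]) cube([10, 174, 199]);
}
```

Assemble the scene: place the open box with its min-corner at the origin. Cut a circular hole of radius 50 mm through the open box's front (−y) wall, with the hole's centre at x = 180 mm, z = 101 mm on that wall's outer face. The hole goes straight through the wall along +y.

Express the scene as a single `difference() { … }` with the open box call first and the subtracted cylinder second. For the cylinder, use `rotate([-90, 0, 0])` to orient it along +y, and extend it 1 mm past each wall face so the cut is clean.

difference() {
  open_box();
  translate([180, -1, 101]) rotate([-90, 0, 0]) cylinder(h = 12, r = 50);
}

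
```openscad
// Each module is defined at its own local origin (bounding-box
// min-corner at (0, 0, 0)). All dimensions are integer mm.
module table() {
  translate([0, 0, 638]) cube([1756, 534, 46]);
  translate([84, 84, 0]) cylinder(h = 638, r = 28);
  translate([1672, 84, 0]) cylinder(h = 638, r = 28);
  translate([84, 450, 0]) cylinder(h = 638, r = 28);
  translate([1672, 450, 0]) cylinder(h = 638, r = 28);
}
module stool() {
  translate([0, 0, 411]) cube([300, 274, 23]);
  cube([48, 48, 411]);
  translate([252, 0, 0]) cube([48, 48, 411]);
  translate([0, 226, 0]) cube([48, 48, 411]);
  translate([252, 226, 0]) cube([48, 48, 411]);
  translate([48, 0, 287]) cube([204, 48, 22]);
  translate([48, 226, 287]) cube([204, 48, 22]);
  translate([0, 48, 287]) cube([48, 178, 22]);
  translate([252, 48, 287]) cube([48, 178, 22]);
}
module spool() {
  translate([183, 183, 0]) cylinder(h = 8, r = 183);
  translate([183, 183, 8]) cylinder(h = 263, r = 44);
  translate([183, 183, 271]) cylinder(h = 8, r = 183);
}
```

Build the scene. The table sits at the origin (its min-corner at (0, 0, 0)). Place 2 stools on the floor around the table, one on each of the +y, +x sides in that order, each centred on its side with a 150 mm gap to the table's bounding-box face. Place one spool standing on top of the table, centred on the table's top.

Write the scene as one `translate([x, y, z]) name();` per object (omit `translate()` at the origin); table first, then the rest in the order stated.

table();
translate([728, 684, 0]) stool();
translate([1906, 130, 0]) stool();
translate([695, 84, 684]) spool();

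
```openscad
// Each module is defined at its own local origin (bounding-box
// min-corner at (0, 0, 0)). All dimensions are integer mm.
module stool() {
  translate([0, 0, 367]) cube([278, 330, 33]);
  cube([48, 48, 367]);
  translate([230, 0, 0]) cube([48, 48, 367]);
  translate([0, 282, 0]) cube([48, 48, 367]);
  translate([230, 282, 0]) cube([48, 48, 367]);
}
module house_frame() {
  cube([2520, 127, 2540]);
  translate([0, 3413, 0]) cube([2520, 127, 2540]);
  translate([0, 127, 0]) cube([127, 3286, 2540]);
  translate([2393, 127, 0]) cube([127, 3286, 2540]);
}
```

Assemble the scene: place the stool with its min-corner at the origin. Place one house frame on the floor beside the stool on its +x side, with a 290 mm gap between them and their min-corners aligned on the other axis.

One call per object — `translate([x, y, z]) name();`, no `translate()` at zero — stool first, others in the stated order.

stool();
translate([568, 0, 0]) house_frame();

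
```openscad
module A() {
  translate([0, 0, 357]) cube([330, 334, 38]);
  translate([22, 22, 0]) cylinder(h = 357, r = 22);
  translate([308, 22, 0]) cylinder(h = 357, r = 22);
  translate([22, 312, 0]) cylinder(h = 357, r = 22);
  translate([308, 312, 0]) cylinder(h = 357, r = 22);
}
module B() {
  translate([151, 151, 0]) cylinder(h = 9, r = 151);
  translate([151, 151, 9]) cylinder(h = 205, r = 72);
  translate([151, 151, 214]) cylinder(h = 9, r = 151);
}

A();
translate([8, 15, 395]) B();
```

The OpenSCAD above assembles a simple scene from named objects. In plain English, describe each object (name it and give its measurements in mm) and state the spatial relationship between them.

A is a simple wooden stool: a rectangular seat 330 mm (x) by 334 mm (y), 38 mm thick, top face at z = 395 mm, on four round legs, each 44 mm in diameter. The legs rest on z = 0, each leg's axis is inset half a diameter from the nearest pair of seat edges (so the leg's bounding box is flush with the corner).

B is a spool: two coaxial disc flanges of radius 151 mm and thickness 9 mm, joined by a core cylinder of radius 72 mm and height 205 mm. The lower flange rests on z = 0 and the three cylinders share a vertical axis.

The spool is on top of the stool.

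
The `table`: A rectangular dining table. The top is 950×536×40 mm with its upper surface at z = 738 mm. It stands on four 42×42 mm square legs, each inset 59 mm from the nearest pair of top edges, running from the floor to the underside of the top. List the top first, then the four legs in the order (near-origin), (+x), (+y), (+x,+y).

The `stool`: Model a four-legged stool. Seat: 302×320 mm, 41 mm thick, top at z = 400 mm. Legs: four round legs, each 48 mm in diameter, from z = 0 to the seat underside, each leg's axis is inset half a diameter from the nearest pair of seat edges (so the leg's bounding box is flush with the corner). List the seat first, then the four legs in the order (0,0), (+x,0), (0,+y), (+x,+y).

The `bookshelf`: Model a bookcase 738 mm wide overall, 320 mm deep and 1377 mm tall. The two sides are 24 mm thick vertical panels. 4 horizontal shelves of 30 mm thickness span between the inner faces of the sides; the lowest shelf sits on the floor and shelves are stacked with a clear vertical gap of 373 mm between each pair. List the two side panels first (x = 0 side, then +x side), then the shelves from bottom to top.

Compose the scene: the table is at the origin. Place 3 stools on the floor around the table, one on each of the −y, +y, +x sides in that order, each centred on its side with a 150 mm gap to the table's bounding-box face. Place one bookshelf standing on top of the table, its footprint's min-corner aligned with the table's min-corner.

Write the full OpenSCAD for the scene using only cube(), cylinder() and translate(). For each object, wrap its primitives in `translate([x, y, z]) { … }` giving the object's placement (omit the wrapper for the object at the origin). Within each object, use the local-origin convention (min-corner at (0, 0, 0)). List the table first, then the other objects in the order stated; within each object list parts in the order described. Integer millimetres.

translate([0, 0, 698]) cube([950, 536, 40]);
translate([59, 59, 0]) cube([42, 42, 698]);
translate([849, 59, 0]) cube([42, 42, 698]);
translate([59, 435, 0]) cube([42, 42, 698]);
translate([849, 435, 0]) cube([42, 42, 698]);
translate([324, -470, 0]) {
  translate([0, 0, 359]) cube([302, 320, 41]);
  translate([24, 24, 0]) cylinder(h = 359, r = 24);
  translate([278, 24, 0]) cylinder(h = 359, r = 24);
  translate([24, 296, 0]) cylinder(h = 359, r = 24);
  translate([278, 296, 0]) cylinder(h = 359, r = 24);
}
translate([324, 686, 0]) {
  translate([0, 0, 359]) cube([302, 320, 41]);
  translate([24, 24, 0]) cylinder(h = 359, r = 24);
  translate([278, 24, 0]) cylinder(h = 359, r = 24);
  translate([24, 296, 0]) cylinder(h = 359, r = 24);
  translate([278, 296, 0]) cylinder(h = 359, r = 24);
}
translate([1100, 108, 0]) {
  translate([0, 0, 359]) cube([302, 320, 41]);
  translate([24, 24, 0]) cylinder(h = 359, r = 24);
  translate([278, 24, 0]) cylinder(h = 359, r = 24);
  translate([24, 296, 0]) cylinder(h = 359, r = 24);
  translate([278, 296, 0]) cylinder(h = 359, r = 24);
}
translate([0, 0, 738]) {
  cube([24, 320, 1377]);
  translate([714, 0, 0]) cube([24, 320, 1377]);
  translate([24, 0, 0]) cube([690, 320, 30]);
  translate([24, 0, 403]) cube([690, 320, 30]);
  translate([24, 0, 806]) cube([690, 320, 30]);
  translate([24, 0, 1209]) cube([690, 320, 30]);
}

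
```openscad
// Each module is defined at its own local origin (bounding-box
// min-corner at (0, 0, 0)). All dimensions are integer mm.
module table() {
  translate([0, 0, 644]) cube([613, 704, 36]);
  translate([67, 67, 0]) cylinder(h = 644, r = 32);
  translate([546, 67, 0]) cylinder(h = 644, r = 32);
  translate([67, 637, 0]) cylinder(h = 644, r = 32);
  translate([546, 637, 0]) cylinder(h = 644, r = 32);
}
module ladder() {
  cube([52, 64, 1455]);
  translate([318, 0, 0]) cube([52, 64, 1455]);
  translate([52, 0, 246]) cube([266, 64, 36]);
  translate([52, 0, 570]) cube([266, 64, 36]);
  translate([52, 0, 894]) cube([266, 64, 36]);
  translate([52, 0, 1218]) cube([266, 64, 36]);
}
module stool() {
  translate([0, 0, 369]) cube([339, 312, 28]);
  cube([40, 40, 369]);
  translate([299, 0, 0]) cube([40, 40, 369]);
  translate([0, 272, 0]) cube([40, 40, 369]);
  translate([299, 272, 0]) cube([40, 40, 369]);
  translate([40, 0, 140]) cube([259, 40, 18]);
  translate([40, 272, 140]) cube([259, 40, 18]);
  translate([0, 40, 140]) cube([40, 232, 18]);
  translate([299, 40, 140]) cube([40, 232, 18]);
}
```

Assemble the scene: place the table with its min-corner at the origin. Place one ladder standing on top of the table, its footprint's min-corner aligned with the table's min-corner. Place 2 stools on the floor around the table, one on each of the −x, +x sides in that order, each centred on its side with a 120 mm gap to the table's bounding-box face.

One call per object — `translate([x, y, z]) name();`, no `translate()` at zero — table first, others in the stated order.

table();
translate([0, 0, 680]) ladder();
translate([-459, 196, 0]) stool();
translate([733, 196, 0]) stool();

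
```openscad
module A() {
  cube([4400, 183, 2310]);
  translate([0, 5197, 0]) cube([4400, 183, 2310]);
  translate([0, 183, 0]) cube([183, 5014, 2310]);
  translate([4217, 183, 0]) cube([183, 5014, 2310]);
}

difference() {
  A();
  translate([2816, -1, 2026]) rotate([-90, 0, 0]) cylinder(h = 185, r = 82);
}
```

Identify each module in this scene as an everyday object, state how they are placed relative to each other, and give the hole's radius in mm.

A is a house frame. The house frame has a circular hole through its front wall. The hole's radius is 82 mm.

The subtracted cylinder has r = 82 mm.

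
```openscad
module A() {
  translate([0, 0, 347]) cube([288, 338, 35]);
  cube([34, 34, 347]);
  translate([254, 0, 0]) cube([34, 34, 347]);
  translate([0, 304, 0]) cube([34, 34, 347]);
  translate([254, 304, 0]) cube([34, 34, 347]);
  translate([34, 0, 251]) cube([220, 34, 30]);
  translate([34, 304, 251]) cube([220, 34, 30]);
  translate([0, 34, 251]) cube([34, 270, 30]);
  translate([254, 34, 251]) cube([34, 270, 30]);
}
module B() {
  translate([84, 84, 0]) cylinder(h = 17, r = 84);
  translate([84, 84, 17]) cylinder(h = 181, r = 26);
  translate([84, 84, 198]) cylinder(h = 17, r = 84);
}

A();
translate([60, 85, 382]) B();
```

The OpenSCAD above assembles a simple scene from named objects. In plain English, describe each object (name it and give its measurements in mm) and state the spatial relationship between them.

A is a four-legged stool. The seat is a 288×338×35 mm slab whose top surface is at z = 382 mm; four square legs, each 34×34 mm in cross-section, run from the floor (z = 0) to the underside of the seat, each flush with a corner of the seat. Four stretchers, 34 mm wide and 30 mm tall, connect adjacent legs with their undersides at z = 251 mm, each running between the inner faces of the legs it joins and aligned with the legs' outer faces on the other axis.

B is a spool: two coaxial disc flanges of radius 84 mm and thickness 17 mm, joined by a core cylinder of radius 26 mm and height 181 mm. The lower flange rests on z = 0 and the three cylinders share a vertical axis.

The spool is on top of the stool, centred.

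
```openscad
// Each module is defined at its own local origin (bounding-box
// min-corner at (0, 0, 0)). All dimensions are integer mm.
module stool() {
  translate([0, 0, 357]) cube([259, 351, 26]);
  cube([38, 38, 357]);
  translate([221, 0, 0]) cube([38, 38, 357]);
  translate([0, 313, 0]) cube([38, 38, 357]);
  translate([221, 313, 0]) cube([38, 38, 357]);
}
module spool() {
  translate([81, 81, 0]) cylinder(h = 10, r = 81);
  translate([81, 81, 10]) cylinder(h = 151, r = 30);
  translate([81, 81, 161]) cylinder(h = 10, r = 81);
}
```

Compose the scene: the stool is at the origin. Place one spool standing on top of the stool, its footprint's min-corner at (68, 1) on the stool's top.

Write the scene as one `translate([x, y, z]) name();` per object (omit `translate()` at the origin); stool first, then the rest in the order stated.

stool();
translate([68, 1, 383]) spool();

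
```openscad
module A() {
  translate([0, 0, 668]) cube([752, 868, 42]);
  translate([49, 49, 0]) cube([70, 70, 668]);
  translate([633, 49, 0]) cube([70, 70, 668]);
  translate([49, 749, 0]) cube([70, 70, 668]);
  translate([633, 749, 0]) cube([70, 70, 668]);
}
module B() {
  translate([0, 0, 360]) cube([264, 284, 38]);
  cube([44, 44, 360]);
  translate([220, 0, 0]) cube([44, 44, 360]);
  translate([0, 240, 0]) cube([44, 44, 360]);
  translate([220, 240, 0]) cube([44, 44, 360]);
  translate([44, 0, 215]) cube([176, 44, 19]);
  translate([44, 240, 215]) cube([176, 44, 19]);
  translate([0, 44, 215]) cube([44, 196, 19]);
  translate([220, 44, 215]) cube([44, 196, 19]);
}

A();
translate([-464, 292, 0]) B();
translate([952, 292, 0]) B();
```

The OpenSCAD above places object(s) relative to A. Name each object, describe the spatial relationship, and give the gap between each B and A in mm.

A is a table. B is a stool. Two stools sit around the table at the −x, +x sides. The gap between each stool and the table is 200 mm.

Each stool's nearest face is 200 mm from the table's bounding box.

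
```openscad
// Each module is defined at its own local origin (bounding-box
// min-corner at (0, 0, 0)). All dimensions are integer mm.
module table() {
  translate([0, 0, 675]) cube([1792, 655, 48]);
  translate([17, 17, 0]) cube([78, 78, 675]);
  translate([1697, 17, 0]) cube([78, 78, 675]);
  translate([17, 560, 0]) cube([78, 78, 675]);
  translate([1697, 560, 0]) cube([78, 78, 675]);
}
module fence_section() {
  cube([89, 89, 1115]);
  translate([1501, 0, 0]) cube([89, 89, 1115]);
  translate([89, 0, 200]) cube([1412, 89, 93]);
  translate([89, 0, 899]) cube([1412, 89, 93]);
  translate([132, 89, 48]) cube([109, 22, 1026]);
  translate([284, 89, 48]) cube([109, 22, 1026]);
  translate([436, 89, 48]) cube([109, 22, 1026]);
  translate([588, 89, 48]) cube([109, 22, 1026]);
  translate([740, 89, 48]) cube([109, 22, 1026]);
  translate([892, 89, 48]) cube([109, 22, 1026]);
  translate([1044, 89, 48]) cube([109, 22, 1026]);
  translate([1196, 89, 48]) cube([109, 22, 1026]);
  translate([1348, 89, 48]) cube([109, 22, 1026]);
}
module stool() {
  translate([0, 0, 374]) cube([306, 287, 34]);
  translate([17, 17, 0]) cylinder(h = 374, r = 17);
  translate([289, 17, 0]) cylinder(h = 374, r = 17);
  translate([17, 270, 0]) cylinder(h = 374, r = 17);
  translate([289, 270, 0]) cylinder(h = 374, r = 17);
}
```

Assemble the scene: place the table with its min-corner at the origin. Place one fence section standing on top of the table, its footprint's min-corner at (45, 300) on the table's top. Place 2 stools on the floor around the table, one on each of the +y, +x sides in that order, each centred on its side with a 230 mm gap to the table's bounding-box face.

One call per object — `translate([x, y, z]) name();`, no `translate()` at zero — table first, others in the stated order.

table();
translate([45, 300, 723]) fence_section();
translate([743, 885, 0]) stool();
translate([2022, 184, 0]) stool();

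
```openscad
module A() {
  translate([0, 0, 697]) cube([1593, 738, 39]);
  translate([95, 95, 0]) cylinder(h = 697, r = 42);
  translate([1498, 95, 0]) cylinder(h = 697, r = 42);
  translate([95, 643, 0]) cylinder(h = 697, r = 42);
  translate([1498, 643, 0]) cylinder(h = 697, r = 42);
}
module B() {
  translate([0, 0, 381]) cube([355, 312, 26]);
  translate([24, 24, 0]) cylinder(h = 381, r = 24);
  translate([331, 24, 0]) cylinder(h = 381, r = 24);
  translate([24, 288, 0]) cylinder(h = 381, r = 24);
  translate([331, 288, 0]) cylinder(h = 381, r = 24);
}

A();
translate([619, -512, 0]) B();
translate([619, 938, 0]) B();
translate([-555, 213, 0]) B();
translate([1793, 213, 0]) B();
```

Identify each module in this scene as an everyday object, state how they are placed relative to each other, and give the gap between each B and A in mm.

A is a table. B is a stool. Four stools sit around the table at the −y, +y, −x, +x sides. The gap between each stool and the table is 200 mm.

Each stool's nearest face is 200 mm from the table's bounding box.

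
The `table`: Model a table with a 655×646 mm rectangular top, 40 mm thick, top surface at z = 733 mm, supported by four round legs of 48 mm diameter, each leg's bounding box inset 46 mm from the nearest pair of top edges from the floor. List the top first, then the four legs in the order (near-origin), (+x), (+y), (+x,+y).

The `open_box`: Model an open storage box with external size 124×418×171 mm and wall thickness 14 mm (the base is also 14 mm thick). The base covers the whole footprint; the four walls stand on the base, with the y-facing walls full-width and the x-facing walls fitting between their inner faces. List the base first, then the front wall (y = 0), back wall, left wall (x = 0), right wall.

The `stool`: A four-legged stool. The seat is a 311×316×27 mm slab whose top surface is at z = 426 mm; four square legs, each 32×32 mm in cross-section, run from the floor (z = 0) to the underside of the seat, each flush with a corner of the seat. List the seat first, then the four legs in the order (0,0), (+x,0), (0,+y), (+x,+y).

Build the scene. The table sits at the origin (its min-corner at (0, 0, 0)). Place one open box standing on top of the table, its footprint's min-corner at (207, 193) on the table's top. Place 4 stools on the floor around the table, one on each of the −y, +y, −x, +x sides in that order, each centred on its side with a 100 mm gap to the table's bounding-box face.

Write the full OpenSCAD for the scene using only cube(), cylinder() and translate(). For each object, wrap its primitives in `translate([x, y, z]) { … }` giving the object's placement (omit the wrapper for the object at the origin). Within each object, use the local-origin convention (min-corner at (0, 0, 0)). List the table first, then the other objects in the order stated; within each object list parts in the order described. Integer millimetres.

translate([0, 0, 693]) cube([655, 646, 40]);
translate([70, 70, 0]) cylinder(h = 693, r = 24);
translate([585, 70, 0]) cylinder(h = 693, r = 24);
translate([70, 576, 0]) cylinder(h = 693, r = 24);
translate([585, 576, 0]) cylinder(h = 693, r = 24);
translate([207, 193, 733]) {
  cube([124, 418, 14]);
  translate([0, 0, 14]) cube([124, 14, 157]);
  translate([0, 404, 14]) cube([124, 14, 157]);
  translate([0, 14, 14]) cube([14, 390, 157]);
  translate([110, 14, 14]) cube([14, 390, 157]);
}
translate([172, -416, 0]) {
  translate([0, 0, 399]) cube([311, 316, 27]);
  cube([32, 32, 399]);
  translate([279, 0, 0]) cube([32, 32, 399]);
  translate([0, 284, 0]) cube([32, 32, 399]);
  translate([279, 284, 0]) cube([32, 32, 399]);
}
translate([172, 746, 0]) {
  translate([0, 0, 399]) cube([311, 316, 27]);
  cube([32, 32, 399]);
  translate([279, 0, 0]) cube([32, 32, 399]);
  translate([0, 284, 0]) cube([32, 32, 399]);
  translate([279, 284, 0]) cube([32, 32, 399]);
}
translate([-411, 165, 0]) {
  translate([0, 0, 399]) cube([311, 316, 27]);
  cube([32, 32, 399]);
  translate([279, 0, 0]) cube([32, 32, 399]);
  translate([0, 284, 0]) cube([32, 32, 399]);
  translate([279, 284, 0]) cube([32, 32, 399]);
}
translate([755, 165, 0]) {
  translate([0, 0, 399]) cube([311, 316, 27]);
  cube([32, 32, 399]);
  translate([279, 0, 0]) cube([32, 32, 399]);
  translate([0, 284, 0]) cube([32, 32, 399]);
  translate([279, 284, 0]) cube([32, 32, 399]);
}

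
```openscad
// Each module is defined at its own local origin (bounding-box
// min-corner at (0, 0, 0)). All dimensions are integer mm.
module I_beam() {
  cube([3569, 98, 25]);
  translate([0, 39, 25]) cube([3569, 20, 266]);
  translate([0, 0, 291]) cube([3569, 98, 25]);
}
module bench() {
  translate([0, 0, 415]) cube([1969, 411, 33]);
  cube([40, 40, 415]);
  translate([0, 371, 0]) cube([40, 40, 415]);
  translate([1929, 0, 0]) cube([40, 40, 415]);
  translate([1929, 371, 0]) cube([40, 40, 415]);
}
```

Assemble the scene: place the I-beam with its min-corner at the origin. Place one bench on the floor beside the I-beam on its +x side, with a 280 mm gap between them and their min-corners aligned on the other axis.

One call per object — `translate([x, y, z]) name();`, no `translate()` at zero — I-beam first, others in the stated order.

I_beam();
translate([3849, 0, 0]) bench();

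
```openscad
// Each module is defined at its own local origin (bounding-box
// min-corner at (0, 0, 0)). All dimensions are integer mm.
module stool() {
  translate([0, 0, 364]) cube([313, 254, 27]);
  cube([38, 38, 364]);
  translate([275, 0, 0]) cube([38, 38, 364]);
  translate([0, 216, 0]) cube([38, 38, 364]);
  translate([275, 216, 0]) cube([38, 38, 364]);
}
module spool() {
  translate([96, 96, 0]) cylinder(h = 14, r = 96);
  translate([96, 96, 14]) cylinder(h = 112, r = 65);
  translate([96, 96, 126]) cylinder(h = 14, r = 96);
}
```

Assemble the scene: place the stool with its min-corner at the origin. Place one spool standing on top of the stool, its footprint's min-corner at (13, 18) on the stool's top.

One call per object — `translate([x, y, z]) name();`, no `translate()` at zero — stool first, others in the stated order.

stool();
translate([13, 18, 391]) spool();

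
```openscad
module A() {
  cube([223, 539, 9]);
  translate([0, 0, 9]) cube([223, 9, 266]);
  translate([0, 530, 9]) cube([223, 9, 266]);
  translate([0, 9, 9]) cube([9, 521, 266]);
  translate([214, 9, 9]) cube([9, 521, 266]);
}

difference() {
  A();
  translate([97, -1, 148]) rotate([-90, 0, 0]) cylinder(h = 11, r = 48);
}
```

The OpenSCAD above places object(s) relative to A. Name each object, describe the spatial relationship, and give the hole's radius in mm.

The subtracted cylinder has r = 48 mm.

A is an open box. The open box has a circular hole through its front wall. The hole's radius is 48 mm.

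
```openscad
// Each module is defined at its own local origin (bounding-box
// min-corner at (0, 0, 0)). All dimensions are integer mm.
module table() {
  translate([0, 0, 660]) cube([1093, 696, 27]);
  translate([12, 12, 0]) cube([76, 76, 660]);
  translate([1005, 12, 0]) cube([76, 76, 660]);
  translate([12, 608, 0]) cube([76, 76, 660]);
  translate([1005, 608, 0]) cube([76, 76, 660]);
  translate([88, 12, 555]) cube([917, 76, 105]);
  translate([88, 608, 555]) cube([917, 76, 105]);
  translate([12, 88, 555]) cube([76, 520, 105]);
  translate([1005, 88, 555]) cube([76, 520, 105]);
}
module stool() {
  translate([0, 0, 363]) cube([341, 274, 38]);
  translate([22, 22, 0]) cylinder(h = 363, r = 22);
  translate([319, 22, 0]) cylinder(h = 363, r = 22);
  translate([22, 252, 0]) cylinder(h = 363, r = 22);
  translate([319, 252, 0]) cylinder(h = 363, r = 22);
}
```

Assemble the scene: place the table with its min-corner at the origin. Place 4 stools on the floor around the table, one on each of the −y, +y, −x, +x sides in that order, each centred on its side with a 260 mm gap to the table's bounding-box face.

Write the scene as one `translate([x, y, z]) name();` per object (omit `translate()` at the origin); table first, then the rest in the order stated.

table();
translate([376, -534, 0]) stool();
translate([376, 956, 0]) stool();
translate([-601, 211, 0]) stool();
translate([1353, 211, 0]) stool();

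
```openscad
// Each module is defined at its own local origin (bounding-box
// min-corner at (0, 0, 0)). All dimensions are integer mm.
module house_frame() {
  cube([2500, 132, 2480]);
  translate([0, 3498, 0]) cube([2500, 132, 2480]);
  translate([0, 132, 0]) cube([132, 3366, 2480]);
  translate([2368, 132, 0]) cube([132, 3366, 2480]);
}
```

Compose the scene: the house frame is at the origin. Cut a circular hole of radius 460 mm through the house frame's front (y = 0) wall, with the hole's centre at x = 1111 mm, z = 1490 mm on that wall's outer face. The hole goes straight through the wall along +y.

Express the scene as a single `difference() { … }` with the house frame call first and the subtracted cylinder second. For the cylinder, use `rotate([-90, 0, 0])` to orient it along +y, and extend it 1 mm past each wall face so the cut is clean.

difference() {
  house_frame();
  translate([1111, -1, 1490]) rotate([-90, 0, 0]) cylinder(h = 134, r = 460);
}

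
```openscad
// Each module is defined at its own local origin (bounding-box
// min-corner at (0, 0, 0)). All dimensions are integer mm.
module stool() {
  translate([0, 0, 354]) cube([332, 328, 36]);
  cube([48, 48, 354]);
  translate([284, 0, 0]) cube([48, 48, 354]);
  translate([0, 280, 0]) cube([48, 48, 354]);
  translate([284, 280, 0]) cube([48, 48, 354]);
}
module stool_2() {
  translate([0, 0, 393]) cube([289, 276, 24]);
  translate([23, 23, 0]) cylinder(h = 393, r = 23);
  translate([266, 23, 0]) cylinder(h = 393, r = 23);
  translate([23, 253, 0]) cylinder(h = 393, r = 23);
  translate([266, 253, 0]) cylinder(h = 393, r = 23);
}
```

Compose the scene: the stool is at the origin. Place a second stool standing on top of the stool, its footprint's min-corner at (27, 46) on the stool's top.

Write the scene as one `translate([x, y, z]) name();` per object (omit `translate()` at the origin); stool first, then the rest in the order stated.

stool();
translate([27, 46, 390]) stool_2();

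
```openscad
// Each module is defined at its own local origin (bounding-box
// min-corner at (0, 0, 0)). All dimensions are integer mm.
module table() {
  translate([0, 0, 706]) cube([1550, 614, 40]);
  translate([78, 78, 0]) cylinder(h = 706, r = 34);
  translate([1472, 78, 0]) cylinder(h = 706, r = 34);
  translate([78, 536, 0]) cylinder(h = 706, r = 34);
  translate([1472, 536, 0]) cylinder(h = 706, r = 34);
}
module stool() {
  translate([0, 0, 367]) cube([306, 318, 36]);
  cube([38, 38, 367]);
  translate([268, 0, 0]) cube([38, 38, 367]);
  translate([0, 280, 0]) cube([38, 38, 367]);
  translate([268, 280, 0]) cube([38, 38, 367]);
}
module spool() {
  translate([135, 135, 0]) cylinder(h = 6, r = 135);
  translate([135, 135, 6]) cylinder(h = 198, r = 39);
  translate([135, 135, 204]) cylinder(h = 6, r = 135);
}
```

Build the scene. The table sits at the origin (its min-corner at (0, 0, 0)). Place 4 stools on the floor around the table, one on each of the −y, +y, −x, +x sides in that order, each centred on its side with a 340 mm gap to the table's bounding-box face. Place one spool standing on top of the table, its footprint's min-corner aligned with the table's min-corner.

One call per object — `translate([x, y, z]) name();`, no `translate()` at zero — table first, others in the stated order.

table();
translate([622, -658, 0]) stool();
translate([622, 954, 0]) stool();
translate([-646, 148, 0]) stool();
translate([1890, 148, 0]) stool();
translate([0, 0, 746]) spool();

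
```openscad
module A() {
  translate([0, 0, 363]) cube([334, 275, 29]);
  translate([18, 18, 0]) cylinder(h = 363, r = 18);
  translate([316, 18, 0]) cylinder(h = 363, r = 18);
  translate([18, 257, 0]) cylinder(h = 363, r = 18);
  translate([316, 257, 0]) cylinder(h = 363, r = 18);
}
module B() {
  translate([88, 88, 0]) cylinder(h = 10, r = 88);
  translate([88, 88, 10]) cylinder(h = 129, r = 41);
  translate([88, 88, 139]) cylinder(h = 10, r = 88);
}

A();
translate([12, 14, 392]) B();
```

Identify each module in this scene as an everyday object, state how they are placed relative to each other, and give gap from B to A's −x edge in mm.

A is a stool. B is a spool. The spool is on top of the stool. The gap from the spool to the stool's −x edge is 12 mm.

The spool's min-x is at 12; the stool's min-x is 0; gap = 12 mm.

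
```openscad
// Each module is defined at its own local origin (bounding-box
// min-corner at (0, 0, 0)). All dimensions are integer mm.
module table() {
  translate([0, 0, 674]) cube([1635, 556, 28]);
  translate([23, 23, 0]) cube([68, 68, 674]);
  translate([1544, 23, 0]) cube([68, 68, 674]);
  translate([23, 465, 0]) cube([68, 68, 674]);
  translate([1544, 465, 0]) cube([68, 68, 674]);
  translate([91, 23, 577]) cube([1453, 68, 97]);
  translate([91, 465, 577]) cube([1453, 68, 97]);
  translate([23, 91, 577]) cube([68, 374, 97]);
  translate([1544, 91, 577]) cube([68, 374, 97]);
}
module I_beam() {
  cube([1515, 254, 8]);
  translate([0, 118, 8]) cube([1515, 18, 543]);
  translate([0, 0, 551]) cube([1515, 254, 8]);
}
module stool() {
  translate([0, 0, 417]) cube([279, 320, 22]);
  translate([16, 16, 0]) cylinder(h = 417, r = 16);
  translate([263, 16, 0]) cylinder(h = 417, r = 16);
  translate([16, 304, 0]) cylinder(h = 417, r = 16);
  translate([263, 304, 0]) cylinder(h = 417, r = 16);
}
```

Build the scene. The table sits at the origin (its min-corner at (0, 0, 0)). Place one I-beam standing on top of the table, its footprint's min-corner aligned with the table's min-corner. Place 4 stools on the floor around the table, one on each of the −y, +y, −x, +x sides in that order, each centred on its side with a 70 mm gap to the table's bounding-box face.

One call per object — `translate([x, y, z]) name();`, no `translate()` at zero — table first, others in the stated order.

table();
translate([0, 0, 702]) I_beam();
translate([678, -390, 0]) stool();
translate([678, 626, 0]) stool();
translate([-349, 118, 0]) stool();
translate([1705, 118, 0]) stool();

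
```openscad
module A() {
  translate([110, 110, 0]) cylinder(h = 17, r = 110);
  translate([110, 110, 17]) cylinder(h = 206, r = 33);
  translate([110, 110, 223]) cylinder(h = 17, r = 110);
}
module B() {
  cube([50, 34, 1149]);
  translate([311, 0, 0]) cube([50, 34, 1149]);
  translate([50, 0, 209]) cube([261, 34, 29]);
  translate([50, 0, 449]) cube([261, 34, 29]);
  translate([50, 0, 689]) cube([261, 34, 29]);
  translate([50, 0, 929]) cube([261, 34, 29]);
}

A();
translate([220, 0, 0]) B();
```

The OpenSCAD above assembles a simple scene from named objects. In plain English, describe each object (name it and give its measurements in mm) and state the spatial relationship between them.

A is a spool: two coaxial disc flanges of radius 110 mm and thickness 17 mm, joined by a core cylinder of radius 33 mm and height 206 mm. The lower flange rests on z = 0 and the three cylinders share a vertical axis.

B is a wooden ladder with two side rails of 50×34 mm section and 1149 mm height, set 361 mm apart overall. Between them run 4 rectangular rungs (34 mm deep, 29 mm thick), front faces flush with the rails' −y face. The bottom of the first rung is 209 mm above the floor and each subsequent rung is 240 mm higher than the one below.

The ladder is against the spool's +x side, with their −y faces flush.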